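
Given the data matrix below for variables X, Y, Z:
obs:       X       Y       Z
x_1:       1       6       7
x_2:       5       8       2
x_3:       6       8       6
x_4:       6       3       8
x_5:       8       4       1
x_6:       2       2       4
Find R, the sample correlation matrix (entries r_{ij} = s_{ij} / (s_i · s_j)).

Step 1 — column means:
  mean(X) = (1 + 5 + 6 + 6 + 8 + 2) / 6 = 28/6 = 4.6667
  mean(Y) = (6 + 8 + 8 + 3 + 4 + 2) / 6 = 31/6 = 5.1667
  mean(Z) = (7 + 2 + 6 + 8 + 1 + 4) / 6 = 28/6 = 4.6667

Step 2 — sample variances and covariances s[i,j] = (1/(n-1)) · Σ_k (x_{k,i} - mean_i) · (x_{k,j} - mean_j), with n-1 = 5:
  s[X,X] = ((-3.6667)·(-3.6667) + (0.3333)·(0.3333) + (1.3333)·(1.3333) + (1.3333)·(1.3333) + (3.3333)·(3.3333) + (-2.6667)·(-2.6667)) / 5 = 35.3333/5 = 7.0667
  s[X,Y] = ((-3.6667)·(0.8333) + (0.3333)·(2.8333) + (1.3333)·(2.8333) + (1.3333)·(-2.1667) + (3.3333)·(-1.1667) + (-2.6667)·(-3.1667)) / 5 = 3.3333/5 = 0.6667
  s[X,Z] = ((-3.6667)·(2.3333) + (0.3333)·(-2.6667) + (1.3333)·(1.3333) + (1.3333)·(3.3333) + (3.3333)·(-3.6667) + (-2.6667)·(-0.6667)) / 5 = -13.6667/5 = -2.7333
  s[Y,Y] = ((0.8333)·(0.8333) + (2.8333)·(2.8333) + (2.8333)·(2.8333) + (-2.1667)·(-2.1667) + (-1.1667)·(-1.1667) + (-3.1667)·(-3.1667)) / 5 = 32.8333/5 = 6.5667
  s[Y,Z] = ((0.8333)·(2.3333) + (2.8333)·(-2.6667) + (2.8333)·(1.3333) + (-2.1667)·(3.3333) + (-1.1667)·(-3.6667) + (-3.1667)·(-0.6667)) / 5 = -2.6667/5 = -0.5333
  s[Z,Z] = ((2.3333)·(2.3333) + (-2.6667)·(-2.6667) + (1.3333)·(1.3333) + (3.3333)·(3.3333) + (-3.6667)·(-3.6667) + (-0.6667)·(-0.6667)) / 5 = 39.3333/5 = 7.8667
  Sample standard deviations s_i = √(s[i,i]):
  s(X) = √(7.0667) = 2.6583
  s(Y) = √(6.5667) = 2.5626
  s(Z) = √(7.8667) = 2.8048

Step 3 — r_{ij} = s_{ij} / (s_i · s_j):
  r[X,X] = 1 (diagonal).
  r[X,Y] = 0.6667 / (2.6583 · 2.5626) = 0.6667 / 6.8121 = 0.0979
  r[X,Z] = -2.7333 / (2.6583 · 2.8048) = -2.7333 / 7.4559 = -0.3666
  r[Y,Y] = 1 (diagonal).
  r[Y,Z] = -0.5333 / (2.5626 · 2.8048) = -0.5333 / 7.1873 = -0.0742
  r[Z,Z] = 1 (diagonal).

R is symmetric with unit diagonal. Assembling:

R = [[1, 0.0979, -0.3666],
 [0.0979, 1, -0.0742],
 [-0.3666, -0.0742, 1]]


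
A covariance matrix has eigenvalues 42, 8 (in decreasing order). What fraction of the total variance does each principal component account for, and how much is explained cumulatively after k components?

Step 1 — total variance = trace(Sigma) = Σ λ_i = 42 + 8 = 50.

Step 2 — fraction explained by component i = λ_i / Σ λ:
  PC1: 42/50 = 0.84
  PC2: 8/50 = 0.16

Step 3 — cumulative fraction after k components = (λ_1 + ... + λ_k) / Σ λ:
  k = 1: 42/50 = 0.84
  k = 2: (42 + 8)/50 = 50/50 = 1

Summary (fraction, with percent):

explained: PC1 0.84 (84%), PC2 0.16 (16%);  cumulative: 0.84, 1


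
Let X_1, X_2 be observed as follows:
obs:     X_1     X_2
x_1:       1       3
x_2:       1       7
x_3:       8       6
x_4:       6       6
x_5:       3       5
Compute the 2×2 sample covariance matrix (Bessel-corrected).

Step 1 — column means:
  mean(X_1) = (1 + 1 + 8 + 6 + 3) / 5 = 19/5 = 3.8
  mean(X_2) = (3 + 7 + 6 + 6 + 5) / 5 = 27/5 = 5.4

Step 2 — sample covariance S[i,j] = (1/(n-1)) · Σ_k (x_{k,i} - mean_i) · (x_{k,j} - mean_j), with n-1 = 4.
  S[X_1,X_1] = ((-2.8)·(-2.8) + (-2.8)·(-2.8) + (4.2)·(4.2) + (2.2)·(2.2) + (-0.8)·(-0.8)) / 4 = 38.8/4 = 9.7
  S[X_1,X_2] = ((-2.8)·(-2.4) + (-2.8)·(1.6) + (4.2)·(0.6) + (2.2)·(0.6) + (-0.8)·(-0.4)) / 4 = 6.4/4 = 1.6
  S[X_2,X_2] = ((-2.4)·(-2.4) + (1.6)·(1.6) + (0.6)·(0.6) + (0.6)·(0.6) + (-0.4)·(-0.4)) / 4 = 9.2/4 = 2.3

S is symmetric (S[j,i] = S[i,j]). Assembling:

S = [[9.7, 1.6],
 [1.6, 2.3]]


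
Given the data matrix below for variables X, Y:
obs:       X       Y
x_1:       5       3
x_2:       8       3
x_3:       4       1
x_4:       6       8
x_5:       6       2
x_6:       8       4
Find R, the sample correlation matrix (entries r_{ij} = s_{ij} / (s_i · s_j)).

Step 1 — column means:
  mean(X) = (5 + 8 + 4 + 6 + 6 + 8) / 6 = 37/6 = 6.1667
  mean(Y) = (3 + 3 + 1 + 8 + 2 + 4) / 6 = 21/6 = 3.5

Step 2 — sample variances and covariances s[i,j] = (1/(n-1)) · Σ_k (x_{k,i} - mean_i) · (x_{k,j} - mean_j), with n-1 = 5:
  s[X,X] = ((-1.1667)·(-1.1667) + (1.8333)·(1.8333) + (-2.1667)·(-2.1667) + (-0.1667)·(-0.1667) + (-0.1667)·(-0.1667) + (1.8333)·(1.8333)) / 5 = 12.8333/5 = 2.5667
  s[X,Y] = ((-1.1667)·(-0.5) + (1.8333)·(-0.5) + (-2.1667)·(-2.5) + (-0.1667)·(4.5) + (-0.1667)·(-1.5) + (1.8333)·(0.5)) / 5 = 5.5/5 = 1.1
  s[Y,Y] = ((-0.5)·(-0.5) + (-0.5)·(-0.5) + (-2.5)·(-2.5) + (4.5)·(4.5) + (-1.5)·(-1.5) + (0.5)·(0.5)) / 5 = 29.5/5 = 5.9
  Sample standard deviations s_i = √(s[i,i]):
  s(X) = √(2.5667) = 1.6021
  s(Y) = √(5.9) = 2.429

Step 3 — r_{ij} = s_{ij} / (s_i · s_j):
  r[X,X] = 1 (diagonal).
  r[X,Y] = 1.1 / (1.6021 · 2.429) = 1.1 / 3.8914 = 0.2827
  r[Y,Y] = 1 (diagonal).

R is symmetric with unit diagonal. Assembling:

R = [[1, 0.2827],
 [0.2827, 1]]


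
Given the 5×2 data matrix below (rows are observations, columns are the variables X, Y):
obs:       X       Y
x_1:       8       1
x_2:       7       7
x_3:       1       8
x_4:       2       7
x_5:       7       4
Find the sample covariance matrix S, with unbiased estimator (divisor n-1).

Step 1 — column means:
  mean(X) = (8 + 7 + 1 + 2 + 7) / 5 = 25/5 = 5
  mean(Y) = (1 + 7 + 8 + 7 + 4) / 5 = 27/5 = 5.4

Step 2 — sample covariance S[i,j] = (1/(n-1)) · Σ_k (x_{k,i} - mean_i) · (x_{k,j} - mean_j), with n-1 = 4.
  S[X,X] = ((3)·(3) + (2)·(2) + (-4)·(-4) + (-3)·(-3) + (2)·(2)) / 4 = 42/4 = 10.5
  S[X,Y] = ((3)·(-4.4) + (2)·(1.6) + (-4)·(2.6) + (-3)·(1.6) + (2)·(-1.4)) / 4 = -28/4 = -7
  S[Y,Y] = ((-4.4)·(-4.4) + (1.6)·(1.6) + (2.6)·(2.6) + (1.6)·(1.6) + (-1.4)·(-1.4)) / 4 = 33.2/4 = 8.3

S is symmetric (S[j,i] = S[i,j]). Assembling:

S = [[10.5, -7],
 [-7, 8.3]]


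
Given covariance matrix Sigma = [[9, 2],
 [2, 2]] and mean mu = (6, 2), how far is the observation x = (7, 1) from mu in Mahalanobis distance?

Step 1 — centre the observation: (x - mu) = (1, -1).

Step 2 — invert Sigma. det(Sigma) = 9·2 - (2)² = 14.
  Sigma^{-1} = (1/det) · [[d, -b], [-b, a]] = [[0.1429, -0.1429],
 [-0.1429, 0.6429]].

Step 3 — form the quadratic (x - mu)^T · Sigma^{-1} · (x - mu):
  Sigma^{-1} · (x - mu) = (0.2857, -0.7857).
  (x - mu)^T · [Sigma^{-1} · (x - mu)] = (1)·(0.2857) + (-1)·(-0.7857) = 1.0714.

Step 4 — take square root: d = √(1.0714) ≈ 1.0351.

d(x, mu) = √(1.0714) ≈ 1.0351


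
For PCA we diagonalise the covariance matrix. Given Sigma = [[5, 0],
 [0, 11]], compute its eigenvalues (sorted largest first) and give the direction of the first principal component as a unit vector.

Step 1 — characteristic polynomial of 2×2 Sigma:
  det(Sigma - λI) = λ² - trace · λ + det = 0.
  trace = 5 + 11 = 16, det = 5·11 - (0)² = 55.
Step 2 — discriminant:
  Δ = trace² - 4·det = 256 - 220 = 36.
Step 3 — eigenvalues:
  λ = (trace ± √Δ)/2 = (16 ± 6)/2,
  λ_1 = 11,  λ_2 = 5.

Step 4 — unit eigenvector for λ_1: Sigma is diagonal, so its eigenvectors are the coordinate axes. λ_1 = 11 is the diagonal entry on the second coordinate axis, hence
  v_1 = (0, 1) (||v_1|| = 1).

λ_1 = 11,  λ_2 = 5;  v_1 ≈ (0, 1)


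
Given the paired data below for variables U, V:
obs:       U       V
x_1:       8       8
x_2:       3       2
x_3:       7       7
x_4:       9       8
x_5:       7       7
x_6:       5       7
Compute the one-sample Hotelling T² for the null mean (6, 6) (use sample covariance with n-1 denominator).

Step 1 — sample mean vector:
  mean(U) = (8 + 3 + 7 + 9 + 7 + 5) / 6 = 39/6 = 6.5
  mean(V) = (8 + 2 + 7 + 8 + 7 + 7) / 6 = 39/6 = 6.5
  x̄ = (6.5, 6.5),  deviation x̄ - mu_0 = (6.5, 6.5) - (6, 6) = (0.5, 0.5).

Step 2 — sample covariance matrix, S[i,j] = (1/(n-1)) · Σ_k (x_{k,i} - mean_i) · (x_{k,j} - mean_j), divisor n-1 = 5:
  S[U,U] = ((1.5)·(1.5) + (-3.5)·(-3.5) + (0.5)·(0.5) + (2.5)·(2.5) + (0.5)·(0.5) + (-1.5)·(-1.5)) / 5 = 23.5/5 = 4.7
  S[U,V] = ((1.5)·(1.5) + (-3.5)·(-4.5) + (0.5)·(0.5) + (2.5)·(1.5) + (0.5)·(0.5) + (-1.5)·(0.5)) / 5 = 21.5/5 = 4.3
  S[V,V] = ((1.5)·(1.5) + (-4.5)·(-4.5) + (0.5)·(0.5) + (1.5)·(1.5) + (0.5)·(0.5) + (0.5)·(0.5)) / 5 = 25.5/5 = 5.1
  S = [[4.7, 4.3],
 [4.3, 5.1]].

Step 3 — invert S. det(S) = 4.7·5.1 - (4.3)² = 5.48.
  S^{-1} = (1/det) · [[d, -b], [-b, a]] = [[0.9307, -0.7847],
 [-0.7847, 0.8577]].

Step 4 — quadratic form (x̄ - mu_0)^T · S^{-1} · (x̄ - mu_0):
  S^{-1} · (x̄ - mu_0) = (0.073, 0.0365),
  (x̄ - mu_0)^T · [...] = (0.5)·(0.073) + (0.5)·(0.0365) = 0.0547.

Step 5 — scale by n: T² = 6 · 0.0547 = 0.3285.

T² ≈ 0.3285


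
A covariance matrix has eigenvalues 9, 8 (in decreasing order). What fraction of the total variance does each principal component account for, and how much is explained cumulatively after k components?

Step 1 — total variance = trace(Sigma) = Σ λ_i = 9 + 8 = 17.

Step 2 — fraction explained by component i = λ_i / Σ λ:
  PC1: 9/17 = 0.5294
  PC2: 8/17 = 0.4706

Step 3 — cumulative fraction after k components = (λ_1 + ... + λ_k) / Σ λ:
  k = 1: 9/17 = 0.5294
  k = 2: (9 + 8)/17 = 17/17 = 1

Summary (fraction, with percent):

explained: PC1 0.5294 (52.94%), PC2 0.4706 (47.06%);  cumulative: 0.5294, 1


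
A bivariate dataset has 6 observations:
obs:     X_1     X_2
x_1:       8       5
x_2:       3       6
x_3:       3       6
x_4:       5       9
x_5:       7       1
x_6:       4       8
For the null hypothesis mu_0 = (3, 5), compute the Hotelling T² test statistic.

Step 1 — sample mean vector:
  mean(X_1) = (8 + 3 + 3 + 5 + 7 + 4) / 6 = 30/6 = 5
  mean(X_2) = (5 + 6 + 6 + 9 + 1 + 8) / 6 = 35/6 = 5.8333
  x̄ = (5, 5.8333),  deviation x̄ - mu_0 = (5, 5.8333) - (3, 5) = (2, 0.8333).

Step 2 — sample covariance matrix, S[i,j] = (1/(n-1)) · Σ_k (x_{k,i} - mean_i) · (x_{k,j} - mean_j), divisor n-1 = 5:
  S[X_1,X_1] = ((3)·(3) + (-2)·(-2) + (-2)·(-2) + (0)·(0) + (2)·(2) + (-1)·(-1)) / 5 = 22/5 = 4.4
  S[X_1,X_2] = ((3)·(-0.8333) + (-2)·(0.1667) + (-2)·(0.1667) + (0)·(3.1667) + (2)·(-4.8333) + (-1)·(2.1667)) / 5 = -15/5 = -3
  S[X_2,X_2] = ((-0.8333)·(-0.8333) + (0.1667)·(0.1667) + (0.1667)·(0.1667) + (3.1667)·(3.1667) + (-4.8333)·(-4.8333) + (2.1667)·(2.1667)) / 5 = 38.8333/5 = 7.7667
  S = [[4.4, -3],
 [-3, 7.7667]].

Step 3 — invert S. det(S) = 4.4·7.7667 - (-3)² = 25.1733.
  S^{-1} = (1/det) · [[d, -b], [-b, a]] = [[0.3085, 0.1192],
 [0.1192, 0.1748]].

Step 4 — quadratic form (x̄ - mu_0)^T · S^{-1} · (x̄ - mu_0):
  S^{-1} · (x̄ - mu_0) = (0.7164, 0.384),
  (x̄ - mu_0)^T · [...] = (2)·(0.7164) + (0.8333)·(0.384) = 1.7527.

Step 5 — scale by n: T² = 6 · 1.7527 = 10.5164.

T² ≈ 10.5164


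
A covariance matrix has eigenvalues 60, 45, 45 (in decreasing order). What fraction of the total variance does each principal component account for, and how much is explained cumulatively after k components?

Step 1 — total variance = trace(Sigma) = Σ λ_i = 60 + 45 + 45 = 150.

Step 2 — fraction explained by component i = λ_i / Σ λ:
  PC1: 60/150 = 0.4
  PC2: 45/150 = 0.3
  PC3: 45/150 = 0.3

Step 3 — cumulative fraction after k components = (λ_1 + ... + λ_k) / Σ λ:
  k = 1: 60/150 = 0.4
  k = 2: (60 + 45)/150 = 105/150 = 0.7
  k = 3: (60 + 45 + 45)/150 = 150/150 = 1

Summary (fraction, with percent):

explained: PC1 0.4 (40%), PC2 0.3 (30%), PC3 0.3 (30%);  cumulative: 0.4, 0.7, 1


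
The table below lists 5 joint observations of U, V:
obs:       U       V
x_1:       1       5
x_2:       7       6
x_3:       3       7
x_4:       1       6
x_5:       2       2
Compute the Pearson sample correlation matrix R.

Step 1 — column means:
  mean(U) = (1 + 7 + 3 + 1 + 2) / 5 = 14/5 = 2.8
  mean(V) = (5 + 6 + 7 + 6 + 2) / 5 = 26/5 = 5.2

Step 2 — sample variances and covariances s[i,j] = (1/(n-1)) · Σ_k (x_{k,i} - mean_i) · (x_{k,j} - mean_j), with n-1 = 4:
  s[U,U] = ((-1.8)·(-1.8) + (4.2)·(4.2) + (0.2)·(0.2) + (-1.8)·(-1.8) + (-0.8)·(-0.8)) / 4 = 24.8/4 = 6.2
  s[U,V] = ((-1.8)·(-0.2) + (4.2)·(0.8) + (0.2)·(1.8) + (-1.8)·(0.8) + (-0.8)·(-3.2)) / 4 = 5.2/4 = 1.3
  s[V,V] = ((-0.2)·(-0.2) + (0.8)·(0.8) + (1.8)·(1.8) + (0.8)·(0.8) + (-3.2)·(-3.2)) / 4 = 14.8/4 = 3.7
  Sample standard deviations s_i = √(s[i,i]):
  s(U) = √(6.2) = 2.49
  s(V) = √(3.7) = 1.9235

Step 3 — r_{ij} = s_{ij} / (s_i · s_j):
  r[U,U] = 1 (diagonal).
  r[U,V] = 1.3 / (2.49 · 1.9235) = 1.3 / 4.7896 = 0.2714
  r[V,V] = 1 (diagonal).

R is symmetric with unit diagonal. Assembling:

R = [[1, 0.2714],
 [0.2714, 1]]


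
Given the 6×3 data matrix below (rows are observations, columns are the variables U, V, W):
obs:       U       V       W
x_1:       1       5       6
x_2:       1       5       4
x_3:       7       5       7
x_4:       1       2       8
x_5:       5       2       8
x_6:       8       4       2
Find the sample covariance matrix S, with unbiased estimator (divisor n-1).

Step 1 — column means:
  mean(U) = (1 + 1 + 7 + 1 + 5 + 8) / 6 = 23/6 = 3.8333
  mean(V) = (5 + 5 + 5 + 2 + 2 + 4) / 6 = 23/6 = 3.8333
  mean(W) = (6 + 4 + 7 + 8 + 8 + 2) / 6 = 35/6 = 5.8333

Step 2 — sample covariance S[i,j] = (1/(n-1)) · Σ_k (x_{k,i} - mean_i) · (x_{k,j} - mean_j), with n-1 = 5.
  S[U,U] = ((-2.8333)·(-2.8333) + (-2.8333)·(-2.8333) + (3.1667)·(3.1667) + (-2.8333)·(-2.8333) + (1.1667)·(1.1667) + (4.1667)·(4.1667)) / 5 = 52.8333/5 = 10.5667
  S[U,V] = ((-2.8333)·(1.1667) + (-2.8333)·(1.1667) + (3.1667)·(1.1667) + (-2.8333)·(-1.8333) + (1.1667)·(-1.8333) + (4.1667)·(0.1667)) / 5 = 0.8333/5 = 0.1667
  S[U,W] = ((-2.8333)·(0.1667) + (-2.8333)·(-1.8333) + (3.1667)·(1.1667) + (-2.8333)·(2.1667) + (1.1667)·(2.1667) + (4.1667)·(-3.8333)) / 5 = -11.1667/5 = -2.2333
  S[V,V] = ((1.1667)·(1.1667) + (1.1667)·(1.1667) + (1.1667)·(1.1667) + (-1.8333)·(-1.8333) + (-1.8333)·(-1.8333) + (0.1667)·(0.1667)) / 5 = 10.8333/5 = 2.1667
  S[V,W] = ((1.1667)·(0.1667) + (1.1667)·(-1.8333) + (1.1667)·(1.1667) + (-1.8333)·(2.1667) + (-1.8333)·(2.1667) + (0.1667)·(-3.8333)) / 5 = -9.1667/5 = -1.8333
  S[W,W] = ((0.1667)·(0.1667) + (-1.8333)·(-1.8333) + (1.1667)·(1.1667) + (2.1667)·(2.1667) + (2.1667)·(2.1667) + (-3.8333)·(-3.8333)) / 5 = 28.8333/5 = 5.7667

S is symmetric (S[j,i] = S[i,j]). Assembling:

S = [[10.5667, 0.1667, -2.2333],
 [0.1667, 2.1667, -1.8333],
 [-2.2333, -1.8333, 5.7667]]


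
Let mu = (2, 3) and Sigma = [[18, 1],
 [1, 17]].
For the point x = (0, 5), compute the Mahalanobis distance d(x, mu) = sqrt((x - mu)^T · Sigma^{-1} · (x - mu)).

Step 1 — centre the observation: (x - mu) = (-2, 2).

Step 2 — invert Sigma. det(Sigma) = 18·17 - (1)² = 305.
  Sigma^{-1} = (1/det) · [[d, -b], [-b, a]] = [[0.0557, -0.0033],
 [-0.0033, 0.059]].

Step 3 — form the quadratic (x - mu)^T · Sigma^{-1} · (x - mu):
  Sigma^{-1} · (x - mu) = (-0.118, 0.1246).
  (x - mu)^T · [Sigma^{-1} · (x - mu)] = (-2)·(-0.118) + (2)·(0.1246) = 0.4852.

Step 4 — take square root: d = √(0.4852) ≈ 0.6966.

d(x, mu) = √(0.4852) ≈ 0.6966


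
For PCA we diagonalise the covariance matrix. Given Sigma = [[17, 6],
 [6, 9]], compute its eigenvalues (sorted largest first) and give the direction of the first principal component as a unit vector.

Step 1 — characteristic polynomial of 2×2 Sigma:
  det(Sigma - λI) = λ² - trace · λ + det = 0.
  trace = 17 + 9 = 26, det = 17·9 - (6)² = 117.
Step 2 — discriminant:
  Δ = trace² - 4·det = 676 - 468 = 208.
Step 3 — eigenvalues:
  λ = (trace ± √Δ)/2 = (26 ± 14.4222)/2,
  λ_1 = 20.2111,  λ_2 = 5.7889.

Step 4 — unit eigenvector for λ_1: solve (Sigma - λ_1 I)v = 0. First row:
  (17 - 20.2111)·v_x + (6)·v_y = 0, i.e. (-3.2111)·v_x + (6)·v_y = 0,
  so v ∝ (b, λ_1 - a) = (6, 3.2111) = u.
  ||u|| = √((6)² + (3.2111)²) = √(46.3112) ≈ 6.8052,
  v_1 = u/||u|| ≈ (0.8817, 0.4719) (||v_1|| = 1).

λ_1 = 20.2111,  λ_2 = 5.7889;  v_1 ≈ (0.8817, 0.4719)


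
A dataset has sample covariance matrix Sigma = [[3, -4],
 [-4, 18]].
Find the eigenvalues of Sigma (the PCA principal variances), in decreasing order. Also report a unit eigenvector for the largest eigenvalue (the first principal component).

Step 1 — characteristic polynomial of 2×2 Sigma:
  det(Sigma - λI) = λ² - trace · λ + det = 0.
  trace = 3 + 18 = 21, det = 3·18 - (-4)² = 38.
Step 2 — discriminant:
  Δ = trace² - 4·det = 441 - 152 = 289.
Step 3 — eigenvalues:
  λ = (trace ± √Δ)/2 = (21 ± 17)/2,
  λ_1 = 19,  λ_2 = 2.

Step 4 — unit eigenvector for λ_1: solve (Sigma - λ_1 I)v = 0. First row:
  (3 - 19)·v_x + (-4)·v_y = 0, i.e. (-16)·v_x + (-4)·v_y = 0,
  so v ∝ (b, λ_1 - a) = (-4, 16); multiply by -1 so the first entry is positive: u = (4, -16).
  ||u|| = √((4)² + (-16)²) = √(272) ≈ 16.4924,
  v_1 = u/||u|| ≈ (0.2425, -0.9701) (||v_1|| = 1).

λ_1 = 19,  λ_2 = 2;  v_1 ≈ (0.2425, -0.9701)


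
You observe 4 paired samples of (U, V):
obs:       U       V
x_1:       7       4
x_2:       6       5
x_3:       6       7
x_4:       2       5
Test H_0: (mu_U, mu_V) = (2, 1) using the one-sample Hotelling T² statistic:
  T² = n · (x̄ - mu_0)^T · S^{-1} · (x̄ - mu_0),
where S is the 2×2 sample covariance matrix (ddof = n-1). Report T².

Step 1 — sample mean vector:
  mean(U) = (7 + 6 + 6 + 2) / 4 = 21/4 = 5.25
  mean(V) = (4 + 5 + 7 + 5) / 4 = 21/4 = 5.25
  x̄ = (5.25, 5.25),  deviation x̄ - mu_0 = (5.25, 5.25) - (2, 1) = (3.25, 4.25).

Step 2 — sample covariance matrix, S[i,j] = (1/(n-1)) · Σ_k (x_{k,i} - mean_i) · (x_{k,j} - mean_j), divisor n-1 = 3:
  S[U,U] = ((1.75)·(1.75) + (0.75)·(0.75) + (0.75)·(0.75) + (-3.25)·(-3.25)) / 3 = 14.75/3 = 4.9167
  S[U,V] = ((1.75)·(-1.25) + (0.75)·(-0.25) + (0.75)·(1.75) + (-3.25)·(-0.25)) / 3 = -0.25/3 = -0.0833
  S[V,V] = ((-1.25)·(-1.25) + (-0.25)·(-0.25) + (1.75)·(1.75) + (-0.25)·(-0.25)) / 3 = 4.75/3 = 1.5833
  S = [[4.9167, -0.0833],
 [-0.0833, 1.5833]].

Step 3 — invert S. det(S) = 4.9167·1.5833 - (-0.0833)² = 7.7778.
  S^{-1} = (1/det) · [[d, -b], [-b, a]] = [[0.2036, 0.0107],
 [0.0107, 0.6321]].

Step 4 — quadratic form (x̄ - mu_0)^T · S^{-1} · (x̄ - mu_0):
  S^{-1} · (x̄ - mu_0) = (0.7071, 2.7214),
  (x̄ - mu_0)^T · [...] = (3.25)·(0.7071) + (4.25)·(2.7214) = 13.8643.

Step 5 — scale by n: T² = 4 · 13.8643 = 55.4571.

T² ≈ 55.4571


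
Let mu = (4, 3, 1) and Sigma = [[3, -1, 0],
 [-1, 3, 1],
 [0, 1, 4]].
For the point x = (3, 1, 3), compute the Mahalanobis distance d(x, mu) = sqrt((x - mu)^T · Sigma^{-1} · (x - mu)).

Step 1 — centre the observation: (x - mu) = (-1, -2, 2).

Step 2 — invert Sigma (cofactor / det for 3×3, or solve directly):
  Sigma^{-1} = [[0.3793, 0.1379, -0.0345],
 [0.1379, 0.4138, -0.1034],
 [-0.0345, -0.1034, 0.2759]].

Step 3 — form the quadratic (x - mu)^T · Sigma^{-1} · (x - mu):
  Sigma^{-1} · (x - mu) = (-0.7241, -1.1724, 0.7931).
  (x - mu)^T · [Sigma^{-1} · (x - mu)] = (-1)·(-0.7241) + (-2)·(-1.1724) + (2)·(0.7931) = 4.6552.

Step 4 — take square root: d = √(4.6552) ≈ 2.1576.

d(x, mu) = √(4.6552) ≈ 2.1576


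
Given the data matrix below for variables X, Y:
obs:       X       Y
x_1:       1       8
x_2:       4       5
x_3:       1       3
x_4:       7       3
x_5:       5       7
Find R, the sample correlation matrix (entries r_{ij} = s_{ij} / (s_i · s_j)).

Step 1 — column means:
  mean(X) = (1 + 4 + 1 + 7 + 5) / 5 = 18/5 = 3.6
  mean(Y) = (8 + 5 + 3 + 3 + 7) / 5 = 26/5 = 5.2

Step 2 — sample variances and covariances s[i,j] = (1/(n-1)) · Σ_k (x_{k,i} - mean_i) · (x_{k,j} - mean_j), with n-1 = 4:
  s[X,X] = ((-2.6)·(-2.6) + (0.4)·(0.4) + (-2.6)·(-2.6) + (3.4)·(3.4) + (1.4)·(1.4)) / 4 = 27.2/4 = 6.8
  s[X,Y] = ((-2.6)·(2.8) + (0.4)·(-0.2) + (-2.6)·(-2.2) + (3.4)·(-2.2) + (1.4)·(1.8)) / 4 = -6.6/4 = -1.65
  s[Y,Y] = ((2.8)·(2.8) + (-0.2)·(-0.2) + (-2.2)·(-2.2) + (-2.2)·(-2.2) + (1.8)·(1.8)) / 4 = 20.8/4 = 5.2
  Sample standard deviations s_i = √(s[i,i]):
  s(X) = √(6.8) = 2.6077
  s(Y) = √(5.2) = 2.2804

Step 3 — r_{ij} = s_{ij} / (s_i · s_j):
  r[X,X] = 1 (diagonal).
  r[X,Y] = -1.65 / (2.6077 · 2.2804) = -1.65 / 5.9464 = -0.2775
  r[Y,Y] = 1 (diagonal).

R is symmetric with unit diagonal. Assembling:

R = [[1, -0.2775],
 [-0.2775, 1]]


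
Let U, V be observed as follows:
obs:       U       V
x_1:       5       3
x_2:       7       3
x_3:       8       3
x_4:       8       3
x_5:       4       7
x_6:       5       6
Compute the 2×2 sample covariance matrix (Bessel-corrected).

Step 1 — column means:
  mean(U) = (5 + 7 + 8 + 8 + 4 + 5) / 6 = 37/6 = 6.1667
  mean(V) = (3 + 3 + 3 + 3 + 7 + 6) / 6 = 25/6 = 4.1667

Step 2 — sample covariance S[i,j] = (1/(n-1)) · Σ_k (x_{k,i} - mean_i) · (x_{k,j} - mean_j), with n-1 = 5.
  S[U,U] = ((-1.1667)·(-1.1667) + (0.8333)·(0.8333) + (1.8333)·(1.8333) + (1.8333)·(1.8333) + (-2.1667)·(-2.1667) + (-1.1667)·(-1.1667)) / 5 = 14.8333/5 = 2.9667
  S[U,V] = ((-1.1667)·(-1.1667) + (0.8333)·(-1.1667) + (1.8333)·(-1.1667) + (1.8333)·(-1.1667) + (-2.1667)·(2.8333) + (-1.1667)·(1.8333)) / 5 = -12.1667/5 = -2.4333
  S[V,V] = ((-1.1667)·(-1.1667) + (-1.1667)·(-1.1667) + (-1.1667)·(-1.1667) + (-1.1667)·(-1.1667) + (2.8333)·(2.8333) + (1.8333)·(1.8333)) / 5 = 16.8333/5 = 3.3667

S is symmetric (S[j,i] = S[i,j]). Assembling:

S = [[2.9667, -2.4333],
 [-2.4333, 3.3667]]


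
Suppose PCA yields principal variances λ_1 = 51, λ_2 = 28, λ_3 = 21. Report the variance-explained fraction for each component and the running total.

Step 1 — total variance = trace(Sigma) = Σ λ_i = 51 + 28 + 21 = 100.

Step 2 — fraction explained by component i = λ_i / Σ λ:
  PC1: 51/100 = 0.51
  PC2: 28/100 = 0.28
  PC3: 21/100 = 0.21

Step 3 — cumulative fraction after k components = (λ_1 + ... + λ_k) / Σ λ:
  k = 1: 51/100 = 0.51
  k = 2: (51 + 28)/100 = 79/100 = 0.79
  k = 3: (51 + 28 + 21)/100 = 100/100 = 1

Summary (fraction, with percent):

explained: PC1 0.51 (51%), PC2 0.28 (28%), PC3 0.21 (21%);  cumulative: 0.51, 0.79, 1


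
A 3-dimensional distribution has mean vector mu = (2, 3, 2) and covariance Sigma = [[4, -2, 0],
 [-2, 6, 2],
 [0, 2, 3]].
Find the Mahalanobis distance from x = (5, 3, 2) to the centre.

Step 1 — centre the observation: (x - mu) = (3, 0, 0).

Step 2 — invert Sigma (cofactor / det for 3×3, or solve directly):
  Sigma^{-1} = [[0.3182, 0.1364, -0.0909],
 [0.1364, 0.2727, -0.1818],
 [-0.0909, -0.1818, 0.4545]].

Step 3 — form the quadratic (x - mu)^T · Sigma^{-1} · (x - mu):
  Sigma^{-1} · (x - mu) = (0.9545, 0.4091, -0.2727).
  (x - mu)^T · [Sigma^{-1} · (x - mu)] = (3)·(0.9545) + (0)·(0.4091) + (0)·(-0.2727) = 2.8636.

Step 4 — take square root: d = √(2.8636) ≈ 1.6922.

d(x, mu) = √(2.8636) ≈ 1.6922


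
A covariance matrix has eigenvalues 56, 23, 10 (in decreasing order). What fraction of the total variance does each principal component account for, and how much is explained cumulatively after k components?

Step 1 — total variance = trace(Sigma) = Σ λ_i = 56 + 23 + 10 = 89.

Step 2 — fraction explained by component i = λ_i / Σ λ:
  PC1: 56/89 = 0.6292
  PC2: 23/89 = 0.2584
  PC3: 10/89 = 0.1124

Step 3 — cumulative fraction after k components = (λ_1 + ... + λ_k) / Σ λ:
  k = 1: 56/89 = 0.6292
  k = 2: (56 + 23)/89 = 79/89 = 0.8876
  k = 3: (56 + 23 + 10)/89 = 89/89 = 1

Summary (fraction, with percent):

explained: PC1 0.6292 (62.92%), PC2 0.2584 (25.84%), PC3 0.1124 (11.24%);  cumulative: 0.6292, 0.8876, 1


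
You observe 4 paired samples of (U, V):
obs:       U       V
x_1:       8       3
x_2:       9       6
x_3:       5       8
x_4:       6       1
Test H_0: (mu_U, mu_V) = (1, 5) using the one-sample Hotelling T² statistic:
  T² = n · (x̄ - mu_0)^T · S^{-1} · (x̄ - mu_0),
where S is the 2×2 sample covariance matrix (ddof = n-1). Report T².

Step 1 — sample mean vector:
  mean(U) = (8 + 9 + 5 + 6) / 4 = 28/4 = 7
  mean(V) = (3 + 6 + 8 + 1) / 4 = 18/4 = 4.5
  x̄ = (7, 4.5),  deviation x̄ - mu_0 = (7, 4.5) - (1, 5) = (6, -0.5).

Step 2 — sample covariance matrix, S[i,j] = (1/(n-1)) · Σ_k (x_{k,i} - mean_i) · (x_{k,j} - mean_j), divisor n-1 = 3:
  S[U,U] = ((1)·(1) + (2)·(2) + (-2)·(-2) + (-1)·(-1)) / 3 = 10/3 = 3.3333
  S[U,V] = ((1)·(-1.5) + (2)·(1.5) + (-2)·(3.5) + (-1)·(-3.5)) / 3 = -2/3 = -0.6667
  S[V,V] = ((-1.5)·(-1.5) + (1.5)·(1.5) + (3.5)·(3.5) + (-3.5)·(-3.5)) / 3 = 29/3 = 9.6667
  S = [[3.3333, -0.6667],
 [-0.6667, 9.6667]].

Step 3 — invert S. det(S) = 3.3333·9.6667 - (-0.6667)² = 31.7778.
  S^{-1} = (1/det) · [[d, -b], [-b, a]] = [[0.3042, 0.021],
 [0.021, 0.1049]].

Step 4 — quadratic form (x̄ - mu_0)^T · S^{-1} · (x̄ - mu_0):
  S^{-1} · (x̄ - mu_0) = (1.8147, 0.0734),
  (x̄ - mu_0)^T · [...] = (6)·(1.8147) + (-0.5)·(0.0734) = 10.8514.

Step 5 — scale by n: T² = 4 · 10.8514 = 43.4056.

T² ≈ 43.4056


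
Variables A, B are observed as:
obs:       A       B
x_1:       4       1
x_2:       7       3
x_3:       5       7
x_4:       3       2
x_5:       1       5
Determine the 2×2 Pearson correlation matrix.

Step 1 — column means:
  mean(A) = (4 + 7 + 5 + 3 + 1) / 5 = 20/5 = 4
  mean(B) = (1 + 3 + 7 + 2 + 5) / 5 = 18/5 = 3.6

Step 2 — sample variances and covariances s[i,j] = (1/(n-1)) · Σ_k (x_{k,i} - mean_i) · (x_{k,j} - mean_j), with n-1 = 4:
  s[A,A] = ((0)·(0) + (3)·(3) + (1)·(1) + (-1)·(-1) + (-3)·(-3)) / 4 = 20/4 = 5
  s[A,B] = ((0)·(-2.6) + (3)·(-0.6) + (1)·(3.4) + (-1)·(-1.6) + (-3)·(1.4)) / 4 = -1/4 = -0.25
  s[B,B] = ((-2.6)·(-2.6) + (-0.6)·(-0.6) + (3.4)·(3.4) + (-1.6)·(-1.6) + (1.4)·(1.4)) / 4 = 23.2/4 = 5.8
  Sample standard deviations s_i = √(s[i,i]):
  s(A) = √(5) = 2.2361
  s(B) = √(5.8) = 2.4083

Step 3 — r_{ij} = s_{ij} / (s_i · s_j):
  r[A,A] = 1 (diagonal).
  r[A,B] = -0.25 / (2.2361 · 2.4083) = -0.25 / 5.3852 = -0.0464
  r[B,B] = 1 (diagonal).

R is symmetric with unit diagonal. Assembling:

R = [[1, -0.0464],
 [-0.0464, 1]]


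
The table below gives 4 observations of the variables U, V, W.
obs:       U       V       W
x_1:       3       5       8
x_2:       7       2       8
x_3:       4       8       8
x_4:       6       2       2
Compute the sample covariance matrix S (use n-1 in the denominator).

Step 1 — column means:
  mean(U) = (3 + 7 + 4 + 6) / 4 = 20/4 = 5
  mean(V) = (5 + 2 + 8 + 2) / 4 = 17/4 = 4.25
  mean(W) = (8 + 8 + 8 + 2) / 4 = 26/4 = 6.5

Step 2 — sample covariance S[i,j] = (1/(n-1)) · Σ_k (x_{k,i} - mean_i) · (x_{k,j} - mean_j), with n-1 = 3.
  S[U,U] = ((-2)·(-2) + (2)·(2) + (-1)·(-1) + (1)·(1)) / 3 = 10/3 = 3.3333
  S[U,V] = ((-2)·(0.75) + (2)·(-2.25) + (-1)·(3.75) + (1)·(-2.25)) / 3 = -12/3 = -4
  S[U,W] = ((-2)·(1.5) + (2)·(1.5) + (-1)·(1.5) + (1)·(-4.5)) / 3 = -6/3 = -2
  S[V,V] = ((0.75)·(0.75) + (-2.25)·(-2.25) + (3.75)·(3.75) + (-2.25)·(-2.25)) / 3 = 24.75/3 = 8.25
  S[V,W] = ((0.75)·(1.5) + (-2.25)·(1.5) + (3.75)·(1.5) + (-2.25)·(-4.5)) / 3 = 13.5/3 = 4.5
  S[W,W] = ((1.5)·(1.5) + (1.5)·(1.5) + (1.5)·(1.5) + (-4.5)·(-4.5)) / 3 = 27/3 = 9

S is symmetric (S[j,i] = S[i,j]). Assembling:

S = [[3.3333, -4, -2],
 [-4, 8.25, 4.5],
 [-2, 4.5, 9]]


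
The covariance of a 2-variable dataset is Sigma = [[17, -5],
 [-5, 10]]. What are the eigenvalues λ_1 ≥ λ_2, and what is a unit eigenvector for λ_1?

Step 1 — characteristic polynomial of 2×2 Sigma:
  det(Sigma - λI) = λ² - trace · λ + det = 0.
  trace = 17 + 10 = 27, det = 17·10 - (-5)² = 145.
Step 2 — discriminant:
  Δ = trace² - 4·det = 729 - 580 = 149.
Step 3 — eigenvalues:
  λ = (trace ± √Δ)/2 = (27 ± 12.2066)/2,
  λ_1 = 19.6033,  λ_2 = 7.3967.

Step 4 — unit eigenvector for λ_1: solve (Sigma - λ_1 I)v = 0. First row:
  (17 - 19.6033)·v_x + (-5)·v_y = 0, i.e. (-2.6033)·v_x + (-5)·v_y = 0,
  so v ∝ (b, λ_1 - a) = (-5, 2.6033); multiply by -1 so the first entry is positive: u = (5, -2.6033).
  ||u|| = √((5)² + (-2.6033)²) = √(31.7771) ≈ 5.6371,
  v_1 = u/||u|| ≈ (0.887, -0.4618) (||v_1|| = 1).

λ_1 = 19.6033,  λ_2 = 7.3967;  v_1 ≈ (0.887, -0.4618)


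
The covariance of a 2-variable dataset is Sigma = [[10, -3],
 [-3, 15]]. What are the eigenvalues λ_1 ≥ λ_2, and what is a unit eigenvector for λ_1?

Step 1 — characteristic polynomial of 2×2 Sigma:
  det(Sigma - λI) = λ² - trace · λ + det = 0.
  trace = 10 + 15 = 25, det = 10·15 - (-3)² = 141.
Step 2 — discriminant:
  Δ = trace² - 4·det = 625 - 564 = 61.
Step 3 — eigenvalues:
  λ = (trace ± √Δ)/2 = (25 ± 7.8102)/2,
  λ_1 = 16.4051,  λ_2 = 8.5949.

Step 4 — unit eigenvector for λ_1: solve (Sigma - λ_1 I)v = 0. First row:
  (10 - 16.4051)·v_x + (-3)·v_y = 0, i.e. (-6.4051)·v_x + (-3)·v_y = 0,
  so v ∝ (b, λ_1 - a) = (-3, 6.4051); multiply by -1 so the first entry is positive: u = (3, -6.4051).
  ||u|| = √((3)² + (-6.4051)²) = √(50.0256) ≈ 7.0729,
  v_1 = u/||u|| ≈ (0.4242, -0.9056) (||v_1|| = 1).

λ_1 = 16.4051,  λ_2 = 8.5949;  v_1 ≈ (0.4242, -0.9056)


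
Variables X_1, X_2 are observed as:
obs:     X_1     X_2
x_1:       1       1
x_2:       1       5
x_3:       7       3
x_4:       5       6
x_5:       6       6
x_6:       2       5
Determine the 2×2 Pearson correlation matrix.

Step 1 — column means:
  mean(X_1) = (1 + 1 + 7 + 5 + 6 + 2) / 6 = 22/6 = 3.6667
  mean(X_2) = (1 + 5 + 3 + 6 + 6 + 5) / 6 = 26/6 = 4.3333

Step 2 — sample variances and covariances s[i,j] = (1/(n-1)) · Σ_k (x_{k,i} - mean_i) · (x_{k,j} - mean_j), with n-1 = 5:
  s[X_1,X_1] = ((-2.6667)·(-2.6667) + (-2.6667)·(-2.6667) + (3.3333)·(3.3333) + (1.3333)·(1.3333) + (2.3333)·(2.3333) + (-1.6667)·(-1.6667)) / 5 = 35.3333/5 = 7.0667
  s[X_1,X_2] = ((-2.6667)·(-3.3333) + (-2.6667)·(0.6667) + (3.3333)·(-1.3333) + (1.3333)·(1.6667) + (2.3333)·(1.6667) + (-1.6667)·(0.6667)) / 5 = 7.6667/5 = 1.5333
  s[X_2,X_2] = ((-3.3333)·(-3.3333) + (0.6667)·(0.6667) + (-1.3333)·(-1.3333) + (1.6667)·(1.6667) + (1.6667)·(1.6667) + (0.6667)·(0.6667)) / 5 = 19.3333/5 = 3.8667
  Sample standard deviations s_i = √(s[i,i]):
  s(X_1) = √(7.0667) = 2.6583
  s(X_2) = √(3.8667) = 1.9664

Step 3 — r_{ij} = s_{ij} / (s_i · s_j):
  r[X_1,X_1] = 1 (diagonal).
  r[X_1,X_2] = 1.5333 / (2.6583 · 1.9664) = 1.5333 / 5.2273 = 0.2933
  r[X_2,X_2] = 1 (diagonal).

R is symmetric with unit diagonal. Assembling:

R = [[1, 0.2933],
 [0.2933, 1]]


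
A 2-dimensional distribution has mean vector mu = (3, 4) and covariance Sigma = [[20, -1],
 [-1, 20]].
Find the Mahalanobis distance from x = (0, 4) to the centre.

Step 1 — centre the observation: (x - mu) = (-3, 0).

Step 2 — invert Sigma. det(Sigma) = 20·20 - (-1)² = 399.
  Sigma^{-1} = (1/det) · [[d, -b], [-b, a]] = [[0.0501, 0.0025],
 [0.0025, 0.0501]].

Step 3 — form the quadratic (x - mu)^T · Sigma^{-1} · (x - mu):
  Sigma^{-1} · (x - mu) = (-0.1504, -0.0075).
  (x - mu)^T · [Sigma^{-1} · (x - mu)] = (-3)·(-0.1504) + (0)·(-0.0075) = 0.4511.

Step 4 — take square root: d = √(0.4511) ≈ 0.6717.

d(x, mu) = √(0.4511) ≈ 0.6717


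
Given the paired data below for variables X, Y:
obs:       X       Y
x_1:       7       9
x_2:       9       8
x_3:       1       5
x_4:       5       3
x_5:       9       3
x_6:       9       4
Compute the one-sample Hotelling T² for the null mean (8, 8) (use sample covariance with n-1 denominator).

Step 1 — sample mean vector:
  mean(X) = (7 + 9 + 1 + 5 + 9 + 9) / 6 = 40/6 = 6.6667
  mean(Y) = (9 + 8 + 5 + 3 + 3 + 4) / 6 = 32/6 = 5.3333
  x̄ = (6.6667, 5.3333),  deviation x̄ - mu_0 = (6.6667, 5.3333) - (8, 8) = (-1.3333, -2.6667).

Step 2 — sample covariance matrix, S[i,j] = (1/(n-1)) · Σ_k (x_{k,i} - mean_i) · (x_{k,j} - mean_j), divisor n-1 = 5:
  S[X,X] = ((0.3333)·(0.3333) + (2.3333)·(2.3333) + (-5.6667)·(-5.6667) + (-1.6667)·(-1.6667) + (2.3333)·(2.3333) + (2.3333)·(2.3333)) / 5 = 51.3333/5 = 10.2667
  S[X,Y] = ((0.3333)·(3.6667) + (2.3333)·(2.6667) + (-5.6667)·(-0.3333) + (-1.6667)·(-2.3333) + (2.3333)·(-2.3333) + (2.3333)·(-1.3333)) / 5 = 4.6667/5 = 0.9333
  S[Y,Y] = ((3.6667)·(3.6667) + (2.6667)·(2.6667) + (-0.3333)·(-0.3333) + (-2.3333)·(-2.3333) + (-2.3333)·(-2.3333) + (-1.3333)·(-1.3333)) / 5 = 33.3333/5 = 6.6667
  S = [[10.2667, 0.9333],
 [0.9333, 6.6667]].

Step 3 — invert S. det(S) = 10.2667·6.6667 - (0.9333)² = 67.5733.
  S^{-1} = (1/det) · [[d, -b], [-b, a]] = [[0.0987, -0.0138],
 [-0.0138, 0.1519]].

Step 4 — quadratic form (x̄ - mu_0)^T · S^{-1} · (x̄ - mu_0):
  S^{-1} · (x̄ - mu_0) = (-0.0947, -0.3867),
  (x̄ - mu_0)^T · [...] = (-1.3333)·(-0.0947) + (-2.6667)·(-0.3867) = 1.1576.

Step 5 — scale by n: T² = 6 · 1.1576 = 6.9455.

T² ≈ 6.9455


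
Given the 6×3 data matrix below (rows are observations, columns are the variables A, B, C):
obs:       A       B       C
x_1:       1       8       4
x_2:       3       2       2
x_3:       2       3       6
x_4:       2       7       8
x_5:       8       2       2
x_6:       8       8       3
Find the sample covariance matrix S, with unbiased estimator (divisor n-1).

Step 1 — column means:
  mean(A) = (1 + 3 + 2 + 2 + 8 + 8) / 6 = 24/6 = 4
  mean(B) = (8 + 2 + 3 + 7 + 2 + 8) / 6 = 30/6 = 5
  mean(C) = (4 + 2 + 6 + 8 + 2 + 3) / 6 = 25/6 = 4.1667

Step 2 — sample covariance S[i,j] = (1/(n-1)) · Σ_k (x_{k,i} - mean_i) · (x_{k,j} - mean_j), with n-1 = 5.
  S[A,A] = ((-3)·(-3) + (-1)·(-1) + (-2)·(-2) + (-2)·(-2) + (4)·(4) + (4)·(4)) / 5 = 50/5 = 10
  S[A,B] = ((-3)·(3) + (-1)·(-3) + (-2)·(-2) + (-2)·(2) + (4)·(-3) + (4)·(3)) / 5 = -6/5 = -1.2
  S[A,C] = ((-3)·(-0.1667) + (-1)·(-2.1667) + (-2)·(1.8333) + (-2)·(3.8333) + (4)·(-2.1667) + (4)·(-1.1667)) / 5 = -22/5 = -4.4
  S[B,B] = ((3)·(3) + (-3)·(-3) + (-2)·(-2) + (2)·(2) + (-3)·(-3) + (3)·(3)) / 5 = 44/5 = 8.8
  S[B,C] = ((3)·(-0.1667) + (-3)·(-2.1667) + (-2)·(1.8333) + (2)·(3.8333) + (-3)·(-2.1667) + (3)·(-1.1667)) / 5 = 13/5 = 2.6
  S[C,C] = ((-0.1667)·(-0.1667) + (-2.1667)·(-2.1667) + (1.8333)·(1.8333) + (3.8333)·(3.8333) + (-2.1667)·(-2.1667) + (-1.1667)·(-1.1667)) / 5 = 28.8333/5 = 5.7667

S is symmetric (S[j,i] = S[i,j]). Assembling:

S = [[10, -1.2, -4.4],
 [-1.2, 8.8, 2.6],
 [-4.4, 2.6, 5.7667]]


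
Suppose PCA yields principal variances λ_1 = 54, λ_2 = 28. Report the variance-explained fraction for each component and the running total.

Step 1 — total variance = trace(Sigma) = Σ λ_i = 54 + 28 = 82.

Step 2 — fraction explained by component i = λ_i / Σ λ:
  PC1: 54/82 = 0.6585
  PC2: 28/82 = 0.3415

Step 3 — cumulative fraction after k components = (λ_1 + ... + λ_k) / Σ λ:
  k = 1: 54/82 = 0.6585
  k = 2: (54 + 28)/82 = 82/82 = 1

Summary (fraction, with percent):

explained: PC1 0.6585 (65.85%), PC2 0.3415 (34.15%);  cumulative: 0.6585, 1


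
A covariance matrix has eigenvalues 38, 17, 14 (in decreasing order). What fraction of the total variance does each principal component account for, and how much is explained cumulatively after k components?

Step 1 — total variance = trace(Sigma) = Σ λ_i = 38 + 17 + 14 = 69.

Step 2 — fraction explained by component i = λ_i / Σ λ:
  PC1: 38/69 = 0.5507
  PC2: 17/69 = 0.2464
  PC3: 14/69 = 0.2029

Step 3 — cumulative fraction after k components = (λ_1 + ... + λ_k) / Σ λ:
  k = 1: 38/69 = 0.5507
  k = 2: (38 + 17)/69 = 55/69 = 0.7971
  k = 3: (38 + 17 + 14)/69 = 69/69 = 1

Summary (fraction, with percent):

explained: PC1 0.5507 (55.07%), PC2 0.2464 (24.64%), PC3 0.2029 (20.29%);  cumulative: 0.5507, 0.7971, 1


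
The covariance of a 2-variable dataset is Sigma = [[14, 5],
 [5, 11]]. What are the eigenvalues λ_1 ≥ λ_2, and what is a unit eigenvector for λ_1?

Step 1 — characteristic polynomial of 2×2 Sigma:
  det(Sigma - λI) = λ² - trace · λ + det = 0.
  trace = 14 + 11 = 25, det = 14·11 - (5)² = 129.
Step 2 — discriminant:
  Δ = trace² - 4·det = 625 - 516 = 109.
Step 3 — eigenvalues:
  λ = (trace ± √Δ)/2 = (25 ± 10.4403)/2,
  λ_1 = 17.7202,  λ_2 = 7.2798.

Step 4 — unit eigenvector for λ_1: solve (Sigma - λ_1 I)v = 0. First row:
  (14 - 17.7202)·v_x + (5)·v_y = 0, i.e. (-3.7202)·v_x + (5)·v_y = 0,
  so v ∝ (b, λ_1 - a) = (5, 3.7202) = u.
  ||u|| = √((5)² + (3.7202)²) = √(38.8395) ≈ 6.2321,
  v_1 = u/||u|| ≈ (0.8023, 0.5969) (||v_1|| = 1).

λ_1 = 17.7202,  λ_2 = 7.2798;  v_1 ≈ (0.8023, 0.5969)


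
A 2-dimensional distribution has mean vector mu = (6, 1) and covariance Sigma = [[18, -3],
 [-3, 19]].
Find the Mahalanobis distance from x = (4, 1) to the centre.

Step 1 — centre the observation: (x - mu) = (-2, 0).

Step 2 — invert Sigma. det(Sigma) = 18·19 - (-3)² = 333.
  Sigma^{-1} = (1/det) · [[d, -b], [-b, a]] = [[0.0571, 0.009],
 [0.009, 0.0541]].

Step 3 — form the quadratic (x - mu)^T · Sigma^{-1} · (x - mu):
  Sigma^{-1} · (x - mu) = (-0.1141, -0.018).
  (x - mu)^T · [Sigma^{-1} · (x - mu)] = (-2)·(-0.1141) + (0)·(-0.018) = 0.2282.

Step 4 — take square root: d = √(0.2282) ≈ 0.4777.

d(x, mu) = √(0.2282) ≈ 0.4777


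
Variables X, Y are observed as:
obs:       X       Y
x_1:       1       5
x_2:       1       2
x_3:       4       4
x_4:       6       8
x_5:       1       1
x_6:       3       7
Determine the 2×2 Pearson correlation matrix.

Step 1 — column means:
  mean(X) = (1 + 1 + 4 + 6 + 1 + 3) / 6 = 16/6 = 2.6667
  mean(Y) = (5 + 2 + 4 + 8 + 1 + 7) / 6 = 27/6 = 4.5

Step 2 — sample variances and covariances s[i,j] = (1/(n-1)) · Σ_k (x_{k,i} - mean_i) · (x_{k,j} - mean_j), with n-1 = 5:
  s[X,X] = ((-1.6667)·(-1.6667) + (-1.6667)·(-1.6667) + (1.3333)·(1.3333) + (3.3333)·(3.3333) + (-1.6667)·(-1.6667) + (0.3333)·(0.3333)) / 5 = 21.3333/5 = 4.2667
  s[X,Y] = ((-1.6667)·(0.5) + (-1.6667)·(-2.5) + (1.3333)·(-0.5) + (3.3333)·(3.5) + (-1.6667)·(-3.5) + (0.3333)·(2.5)) / 5 = 21/5 = 4.2
  s[Y,Y] = ((0.5)·(0.5) + (-2.5)·(-2.5) + (-0.5)·(-0.5) + (3.5)·(3.5) + (-3.5)·(-3.5) + (2.5)·(2.5)) / 5 = 37.5/5 = 7.5
  Sample standard deviations s_i = √(s[i,i]):
  s(X) = √(4.2667) = 2.0656
  s(Y) = √(7.5) = 2.7386

Step 3 — r_{ij} = s_{ij} / (s_i · s_j):
  r[X,X] = 1 (diagonal).
  r[X,Y] = 4.2 / (2.0656 · 2.7386) = 4.2 / 5.6569 = 0.7425
  r[Y,Y] = 1 (diagonal).

R is symmetric with unit diagonal. Assembling:

R = [[1, 0.7425],
 [0.7425, 1]]


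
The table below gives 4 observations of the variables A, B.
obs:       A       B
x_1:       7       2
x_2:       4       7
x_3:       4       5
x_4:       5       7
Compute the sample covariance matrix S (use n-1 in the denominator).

Step 1 — column means:
  mean(A) = (7 + 4 + 4 + 5) / 4 = 20/4 = 5
  mean(B) = (2 + 7 + 5 + 7) / 4 = 21/4 = 5.25

Step 2 — sample covariance S[i,j] = (1/(n-1)) · Σ_k (x_{k,i} - mean_i) · (x_{k,j} - mean_j), with n-1 = 3.
  S[A,A] = ((2)·(2) + (-1)·(-1) + (-1)·(-1) + (0)·(0)) / 3 = 6/3 = 2
  S[A,B] = ((2)·(-3.25) + (-1)·(1.75) + (-1)·(-0.25) + (0)·(1.75)) / 3 = -8/3 = -2.6667
  S[B,B] = ((-3.25)·(-3.25) + (1.75)·(1.75) + (-0.25)·(-0.25) + (1.75)·(1.75)) / 3 = 16.75/3 = 5.5833

S is symmetric (S[j,i] = S[i,j]). Assembling:

S = [[2, -2.6667],
 [-2.6667, 5.5833]]


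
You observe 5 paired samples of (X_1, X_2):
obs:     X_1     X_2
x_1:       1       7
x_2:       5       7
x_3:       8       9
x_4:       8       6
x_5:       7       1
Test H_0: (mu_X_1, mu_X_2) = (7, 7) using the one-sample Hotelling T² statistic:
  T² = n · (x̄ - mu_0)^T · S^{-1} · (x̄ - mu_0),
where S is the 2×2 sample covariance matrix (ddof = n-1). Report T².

Step 1 — sample mean vector:
  mean(X_1) = (1 + 5 + 8 + 8 + 7) / 5 = 29/5 = 5.8
  mean(X_2) = (7 + 7 + 9 + 6 + 1) / 5 = 30/5 = 6
  x̄ = (5.8, 6),  deviation x̄ - mu_0 = (5.8, 6) - (7, 7) = (-1.2, -1).

Step 2 — sample covariance matrix, S[i,j] = (1/(n-1)) · Σ_k (x_{k,i} - mean_i) · (x_{k,j} - mean_j), divisor n-1 = 4:
  S[X_1,X_1] = ((-4.8)·(-4.8) + (-0.8)·(-0.8) + (2.2)·(2.2) + (2.2)·(2.2) + (1.2)·(1.2)) / 4 = 34.8/4 = 8.7
  S[X_1,X_2] = ((-4.8)·(1) + (-0.8)·(1) + (2.2)·(3) + (2.2)·(0) + (1.2)·(-5)) / 4 = -5/4 = -1.25
  S[X_2,X_2] = ((1)·(1) + (1)·(1) + (3)·(3) + (0)·(0) + (-5)·(-5)) / 4 = 36/4 = 9
  S = [[8.7, -1.25],
 [-1.25, 9]].

Step 3 — invert S. det(S) = 8.7·9 - (-1.25)² = 76.7375.
  S^{-1} = (1/det) · [[d, -b], [-b, a]] = [[0.1173, 0.0163],
 [0.0163, 0.1134]].

Step 4 — quadratic form (x̄ - mu_0)^T · S^{-1} · (x̄ - mu_0):
  S^{-1} · (x̄ - mu_0) = (-0.157, -0.1329),
  (x̄ - mu_0)^T · [...] = (-1.2)·(-0.157) + (-1)·(-0.1329) = 0.3214.

Step 5 — scale by n: T² = 5 · 0.3214 = 1.6068.

T² ≈ 1.6068
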